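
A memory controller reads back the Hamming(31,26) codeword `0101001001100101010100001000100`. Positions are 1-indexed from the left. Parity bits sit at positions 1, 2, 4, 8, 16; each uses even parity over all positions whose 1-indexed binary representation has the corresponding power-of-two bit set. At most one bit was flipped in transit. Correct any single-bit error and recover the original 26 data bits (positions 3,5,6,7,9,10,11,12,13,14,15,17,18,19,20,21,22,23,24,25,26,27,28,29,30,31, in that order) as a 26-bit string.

s1: b1⊕b3⊕b5⊕b7⊕b9⊕b11⊕b13⊕b15⊕b17⊕b19⊕b21⊕b23⊕b25⊕b27⊕b29⊕b31 = 0⊕0⊕0⊕1⊕0⊕1⊕0⊕0⊕0⊕0⊕0⊕0⊕1⊕0⊕1⊕0 = 0
s2: b2⊕b3⊕b6⊕b7⊕b10⊕b11⊕b14⊕b15⊕b18⊕b19⊕b22⊕b23⊕b26⊕b27⊕b30⊕b31 = 1⊕0⊕0⊕1⊕1⊕1⊕1⊕0⊕1⊕0⊕0⊕0⊕0⊕0⊕0⊕0 = 0
s4: b4⊕b5⊕b6⊕b7⊕b12⊕b13⊕b14⊕b15⊕b20⊕b21⊕b22⊕b23⊕b28⊕b29⊕b30⊕b31 = 1⊕0⊕0⊕1⊕0⊕0⊕1⊕0⊕1⊕0⊕0⊕0⊕0⊕1⊕0⊕0 = 1
s8: b8⊕b9⊕b10⊕b11⊕b12⊕b13⊕b14⊕b15⊕b24⊕b25⊕b26⊕b27⊕b28⊕b29⊕b30⊕b31 = 0⊕0⊕1⊕1⊕0⊕0⊕1⊕0⊕0⊕1⊕0⊕0⊕0⊕1⊕0⊕0 = 1
s16: b16⊕b17⊕b18⊕b19⊕b20⊕b21⊕b22⊕b23⊕b24⊕b25⊕b26⊕b27⊕b28⊕b29⊕b30⊕b31 = 1⊕0⊕1⊕0⊕1⊕0⊕0⊕0⊕0⊕1⊕0⊕0⊕0⊕1⊕0⊕0 = 1
Syndrome (s16...s1) = 11100 → position 28.
Flip bit 28: corrected codeword = 0101001001100101010100001001100
Data bits at positions 3,5,6,7,9,10,11,12,13,14,15,17,18,19,20,21,22,23,24,25,26,27,28,29,30,31: 00010110010010100001001100

00010110010010100001001100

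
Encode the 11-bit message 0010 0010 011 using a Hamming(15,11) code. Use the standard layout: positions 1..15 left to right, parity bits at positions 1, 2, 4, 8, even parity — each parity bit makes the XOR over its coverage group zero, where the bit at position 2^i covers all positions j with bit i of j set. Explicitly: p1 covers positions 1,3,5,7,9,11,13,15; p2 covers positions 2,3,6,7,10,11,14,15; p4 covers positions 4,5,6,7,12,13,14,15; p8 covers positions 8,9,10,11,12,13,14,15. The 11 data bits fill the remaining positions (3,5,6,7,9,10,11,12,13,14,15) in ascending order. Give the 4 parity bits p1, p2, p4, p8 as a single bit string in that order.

Place data bits at non-power-of-two positions: b3=0, b5=0, b6=1, b7=0, b9=0, b10=0, b11=1, b12=0, b13=0, b14=1, b15=1.
p1 = XOR of data positions {3,5,7,9,11,13,15} = 0⊕0⊕0⊕0⊕1⊕0⊕1 = 0
p2 = XOR of data positions {3,6,7,10,11,14,15} = 0⊕1⊕0⊕0⊕1⊕1⊕1 = 0
p4 = XOR of data positions {5,6,7,12,13,14,15} = 0⊕1⊕0⊕0⊕0⊕1⊕1 = 1
p8 = XOR of data positions {9,10,11,12,13,14,15} = 0⊕0⊕1⊕0⊕0⊕1⊕1 = 1
Parity bits p1,p2,p4,p8 = 0011

0011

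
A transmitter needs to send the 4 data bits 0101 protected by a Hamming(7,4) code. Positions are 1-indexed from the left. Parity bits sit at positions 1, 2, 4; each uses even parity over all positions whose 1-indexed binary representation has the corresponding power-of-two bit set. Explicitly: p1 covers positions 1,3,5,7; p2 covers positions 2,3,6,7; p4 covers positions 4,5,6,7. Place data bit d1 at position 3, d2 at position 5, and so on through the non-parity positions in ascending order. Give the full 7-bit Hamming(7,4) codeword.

0100101

Place data bits at non-power-of-two positions: b3=0, b5=1, b6=0, b7=1.
p1 = XOR of data positions {3,5,7} = 0⊕1⊕1 = 0
p2 = XOR of data positions {3,6,7} = 0⊕0⊕1 = 1
p4 = XOR of data positions {5,6,7} = 1⊕0⊕1 = 0
Codeword b1..b7 = 0100101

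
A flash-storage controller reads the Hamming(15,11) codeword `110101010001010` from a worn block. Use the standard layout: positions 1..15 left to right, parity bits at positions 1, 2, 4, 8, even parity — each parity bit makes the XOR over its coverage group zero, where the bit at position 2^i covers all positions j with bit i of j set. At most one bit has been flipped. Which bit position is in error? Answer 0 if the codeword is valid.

s1: b1⊕b3⊕b5⊕b7⊕b9⊕b11⊕b13⊕b15 = 1⊕0⊕0⊕0⊕0⊕0⊕0⊕0 = 1
s2: b2⊕b3⊕b6⊕b7⊕b10⊕b11⊕b14⊕b15 = 1⊕0⊕1⊕0⊕0⊕0⊕1⊕0 = 1
s4: b4⊕b5⊕b6⊕b7⊕b12⊕b13⊕b14⊕b15 = 1⊕0⊕1⊕0⊕1⊕0⊕1⊕0 = 0
s8: b8⊕b9⊕b10⊕b11⊕b12⊕b13⊕b14⊕b15 = 1⊕0⊕0⊕0⊕1⊕0⊕1⊕0 = 1
Syndrome (s8...s1) = 1011 → position 11.

11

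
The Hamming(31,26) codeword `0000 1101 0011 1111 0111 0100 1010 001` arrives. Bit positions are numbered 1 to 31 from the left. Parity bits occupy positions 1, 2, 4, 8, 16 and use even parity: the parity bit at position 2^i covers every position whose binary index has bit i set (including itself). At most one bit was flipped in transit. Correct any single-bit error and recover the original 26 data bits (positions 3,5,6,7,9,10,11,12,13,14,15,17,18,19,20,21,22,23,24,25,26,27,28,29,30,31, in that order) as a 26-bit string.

01100011101011101001010001

s1: b1⊕b3⊕b5⊕b7⊕b9⊕b11⊕b13⊕b15⊕b17⊕b19⊕b21⊕b23⊕b25⊕b27⊕b29⊕b31 = 0⊕0⊕1⊕0⊕0⊕1⊕1⊕1⊕0⊕1⊕0⊕0⊕1⊕1⊕0⊕1 = 0
s2: b2⊕b3⊕b6⊕b7⊕b10⊕b11⊕b14⊕b15⊕b18⊕b19⊕b22⊕b23⊕b26⊕b27⊕b30⊕b31 = 0⊕0⊕1⊕0⊕0⊕1⊕1⊕1⊕1⊕1⊕1⊕0⊕0⊕1⊕0⊕1 = 1
s4: b4⊕b5⊕b6⊕b7⊕b12⊕b13⊕b14⊕b15⊕b20⊕b21⊕b22⊕b23⊕b28⊕b29⊕b30⊕b31 = 0⊕1⊕1⊕0⊕1⊕1⊕1⊕1⊕1⊕0⊕1⊕0⊕0⊕0⊕0⊕1 = 1
s8: b8⊕b9⊕b10⊕b11⊕b12⊕b13⊕b14⊕b15⊕b24⊕b25⊕b26⊕b27⊕b28⊕b29⊕b30⊕b31 = 1⊕0⊕0⊕1⊕1⊕1⊕1⊕1⊕0⊕1⊕0⊕1⊕0⊕0⊕0⊕1 = 1
s16: b16⊕b17⊕b18⊕b19⊕b20⊕b21⊕b22⊕b23⊕b24⊕b25⊕b26⊕b27⊕b28⊕b29⊕b30⊕b31 = 1⊕0⊕1⊕1⊕1⊕0⊕1⊕0⊕0⊕1⊕0⊕1⊕0⊕0⊕0⊕1 = 0
Syndrome (s16...s1) = 01110 → position 14.
Flip bit 14: corrected codeword = 0000110100111011011101001010001
Data bits at positions 3,5,6,7,9,10,11,12,13,14,15,17,18,19,20,21,22,23,24,25,26,27,28,29,30,31: 01100011101011101001010001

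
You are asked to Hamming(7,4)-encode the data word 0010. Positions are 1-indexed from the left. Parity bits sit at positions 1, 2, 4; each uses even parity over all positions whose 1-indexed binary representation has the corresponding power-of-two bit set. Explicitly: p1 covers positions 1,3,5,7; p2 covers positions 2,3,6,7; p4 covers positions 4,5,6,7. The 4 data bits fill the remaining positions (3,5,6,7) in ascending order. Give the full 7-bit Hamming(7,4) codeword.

0101010

Place data bits at non-power-of-two positions: b3=0, b5=0, b6=1, b7=0.
p1 = XOR of data positions {3,5,7} = 0⊕0⊕0 = 0
p2 = XOR of data positions {3,6,7} = 0⊕1⊕0 = 1
p4 = XOR of data positions {5,6,7} = 0⊕1⊕0 = 1
Codeword b1..b7 = 0101010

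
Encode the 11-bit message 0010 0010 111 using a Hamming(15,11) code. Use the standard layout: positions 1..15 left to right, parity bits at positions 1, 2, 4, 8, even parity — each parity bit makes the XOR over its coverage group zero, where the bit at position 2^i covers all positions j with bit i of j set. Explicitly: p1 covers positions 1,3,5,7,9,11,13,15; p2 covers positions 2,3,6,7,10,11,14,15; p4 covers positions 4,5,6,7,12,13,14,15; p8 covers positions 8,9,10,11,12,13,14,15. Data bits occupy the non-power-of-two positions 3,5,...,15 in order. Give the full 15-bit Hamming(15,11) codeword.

100001000010111

Place data bits at non-power-of-two positions: b3=0, b5=0, b6=1, b7=0, b9=0, b10=0, b11=1, b12=0, b13=1, b14=1, b15=1.
p1 = XOR of data positions {3,5,7,9,11,13,15} = 0⊕0⊕0⊕0⊕1⊕1⊕1 = 1
p2 = XOR of data positions {3,6,7,10,11,14,15} = 0⊕1⊕0⊕0⊕1⊕1⊕1 = 0
p4 = XOR of data positions {5,6,7,12,13,14,15} = 0⊕1⊕0⊕0⊕1⊕1⊕1 = 0
p8 = XOR of data positions {9,10,11,12,13,14,15} = 0⊕0⊕1⊕0⊕1⊕1⊕1 = 0
Codeword b1..b15 = 100001000010111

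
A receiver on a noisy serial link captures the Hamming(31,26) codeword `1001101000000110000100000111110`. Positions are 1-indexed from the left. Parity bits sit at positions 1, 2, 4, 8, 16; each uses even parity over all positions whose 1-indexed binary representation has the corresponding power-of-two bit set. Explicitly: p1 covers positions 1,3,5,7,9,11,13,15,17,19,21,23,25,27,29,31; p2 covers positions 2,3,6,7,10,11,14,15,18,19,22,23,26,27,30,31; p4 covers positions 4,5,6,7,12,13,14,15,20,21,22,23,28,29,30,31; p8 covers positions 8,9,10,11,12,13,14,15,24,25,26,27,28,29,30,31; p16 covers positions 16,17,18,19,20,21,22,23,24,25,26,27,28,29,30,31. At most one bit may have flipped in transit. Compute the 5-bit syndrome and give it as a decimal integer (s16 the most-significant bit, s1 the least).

s1: b1⊕b3⊕b5⊕b7⊕b9⊕b11⊕b13⊕b15⊕b17⊕b19⊕b21⊕b23⊕b25⊕b27⊕b29⊕b31 = 1⊕0⊕1⊕1⊕0⊕0⊕0⊕1⊕0⊕0⊕0⊕0⊕0⊕1⊕1⊕0 = 0
s2: b2⊕b3⊕b6⊕b7⊕b10⊕b11⊕b14⊕b15⊕b18⊕b19⊕b22⊕b23⊕b26⊕b27⊕b30⊕b31 = 0⊕0⊕0⊕1⊕0⊕0⊕1⊕1⊕0⊕0⊕0⊕0⊕1⊕1⊕1⊕0 = 0
s4: b4⊕b5⊕b6⊕b7⊕b12⊕b13⊕b14⊕b15⊕b20⊕b21⊕b22⊕b23⊕b28⊕b29⊕b30⊕b31 = 1⊕1⊕0⊕1⊕0⊕0⊕1⊕1⊕1⊕0⊕0⊕0⊕1⊕1⊕1⊕0 = 1
s8: b8⊕b9⊕b10⊕b11⊕b12⊕b13⊕b14⊕b15⊕b24⊕b25⊕b26⊕b27⊕b28⊕b29⊕b30⊕b31 = 0⊕0⊕0⊕0⊕0⊕0⊕1⊕1⊕0⊕0⊕1⊕1⊕1⊕1⊕1⊕0 = 1
s16: b16⊕b17⊕b18⊕b19⊕b20⊕b21⊕b22⊕b23⊕b24⊕b25⊕b26⊕b27⊕b28⊕b29⊕b30⊕b31 = 0⊕0⊕0⊕0⊕1⊕0⊕0⊕0⊕0⊕0⊕1⊕1⊕1⊕1⊕1⊕0 = 0
Syndrome (s16...s1) = 01100 → position 12.

12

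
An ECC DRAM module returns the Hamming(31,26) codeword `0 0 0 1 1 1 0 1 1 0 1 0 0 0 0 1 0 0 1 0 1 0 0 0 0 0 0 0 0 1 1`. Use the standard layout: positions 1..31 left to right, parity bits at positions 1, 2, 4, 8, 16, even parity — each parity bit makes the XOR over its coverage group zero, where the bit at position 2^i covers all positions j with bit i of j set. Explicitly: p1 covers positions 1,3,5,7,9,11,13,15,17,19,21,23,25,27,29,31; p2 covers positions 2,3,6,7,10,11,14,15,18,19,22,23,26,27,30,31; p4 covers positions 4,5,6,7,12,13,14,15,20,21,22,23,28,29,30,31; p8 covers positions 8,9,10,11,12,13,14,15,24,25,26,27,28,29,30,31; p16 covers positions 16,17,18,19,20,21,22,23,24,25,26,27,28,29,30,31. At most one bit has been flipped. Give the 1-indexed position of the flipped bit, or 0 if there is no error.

s1: b1⊕b3⊕b5⊕b7⊕b9⊕b11⊕b13⊕b15⊕b17⊕b19⊕b21⊕b23⊕b25⊕b27⊕b29⊕b31 = 0⊕0⊕1⊕0⊕1⊕1⊕0⊕0⊕0⊕1⊕1⊕0⊕0⊕0⊕0⊕1 = 0
s2: b2⊕b3⊕b6⊕b7⊕b10⊕b11⊕b14⊕b15⊕b18⊕b19⊕b22⊕b23⊕b26⊕b27⊕b30⊕b31 = 0⊕0⊕1⊕0⊕0⊕1⊕0⊕0⊕0⊕1⊕0⊕0⊕0⊕0⊕1⊕1 = 1
s4: b4⊕b5⊕b6⊕b7⊕b12⊕b13⊕b14⊕b15⊕b20⊕b21⊕b22⊕b23⊕b28⊕b29⊕b30⊕b31 = 1⊕1⊕1⊕0⊕0⊕0⊕0⊕0⊕0⊕1⊕0⊕0⊕0⊕0⊕1⊕1 = 0
s8: b8⊕b9⊕b10⊕b11⊕b12⊕b13⊕b14⊕b15⊕b24⊕b25⊕b26⊕b27⊕b28⊕b29⊕b30⊕b31 = 1⊕1⊕0⊕1⊕0⊕0⊕0⊕0⊕0⊕0⊕0⊕0⊕0⊕0⊕1⊕1 = 1
s16: b16⊕b17⊕b18⊕b19⊕b20⊕b21⊕b22⊕b23⊕b24⊕b25⊕b26⊕b27⊕b28⊕b29⊕b30⊕b31 = 1⊕0⊕0⊕1⊕0⊕1⊕0⊕0⊕0⊕0⊕0⊕0⊕0⊕0⊕1⊕1 = 1
Syndrome (s16...s1) = 11010 → position 26.

26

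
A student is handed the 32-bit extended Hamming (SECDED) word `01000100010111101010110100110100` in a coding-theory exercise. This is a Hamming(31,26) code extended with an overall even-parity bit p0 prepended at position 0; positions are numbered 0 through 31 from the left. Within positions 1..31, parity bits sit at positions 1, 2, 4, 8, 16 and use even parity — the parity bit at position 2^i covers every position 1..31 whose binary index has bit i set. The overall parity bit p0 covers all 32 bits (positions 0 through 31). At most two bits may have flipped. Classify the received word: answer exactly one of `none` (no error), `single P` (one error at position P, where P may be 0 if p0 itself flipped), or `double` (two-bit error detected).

s1: b1⊕b3⊕b5⊕b7⊕b9⊕b11⊕b13⊕b15⊕b17⊕b19⊕b21⊕b23⊕b25⊕b27⊕b29⊕b31 = 1⊕0⊕1⊕0⊕1⊕1⊕1⊕0⊕0⊕0⊕1⊕1⊕0⊕1⊕1⊕0 = 1
s2: b2⊕b3⊕b6⊕b7⊕b10⊕b11⊕b14⊕b15⊕b18⊕b19⊕b22⊕b23⊕b26⊕b27⊕b30⊕b31 = 0⊕0⊕0⊕0⊕0⊕1⊕1⊕0⊕1⊕0⊕0⊕1⊕1⊕1⊕0⊕0 = 0
s4: b4⊕b5⊕b6⊕b7⊕b12⊕b13⊕b14⊕b15⊕b20⊕b21⊕b22⊕b23⊕b28⊕b29⊕b30⊕b31 = 0⊕1⊕0⊕0⊕1⊕1⊕1⊕0⊕1⊕1⊕0⊕1⊕0⊕1⊕0⊕0 = 0
s8: b8⊕b9⊕b10⊕b11⊕b12⊕b13⊕b14⊕b15⊕b24⊕b25⊕b26⊕b27⊕b28⊕b29⊕b30⊕b31 = 0⊕1⊕0⊕1⊕1⊕1⊕1⊕0⊕0⊕0⊕1⊕1⊕0⊕1⊕0⊕0 = 0
s16: b16⊕b17⊕b18⊕b19⊕b20⊕b21⊕b22⊕b23⊕b24⊕b25⊕b26⊕b27⊕b28⊕b29⊕b30⊕b31 = 1⊕0⊕1⊕0⊕1⊕1⊕0⊕1⊕0⊕0⊕1⊕1⊕0⊕1⊕0⊕0 = 0
Syndrome (s16...s1) = 00001 → position 1.
Overall parity (XOR of all 32 bits, including p0): 0⊕1⊕0⊕0⊕0⊕1⊕0⊕0⊕0⊕1⊕0⊕1⊕1⊕1⊕1⊕0⊕1⊕0⊕1⊕0⊕1⊕1⊕0⊕1⊕0⊕0⊕1⊕1⊕0⊕1⊕0⊕0 = 1
Overall=1, syndrome position=1 → single-bit error at position 1.

single 1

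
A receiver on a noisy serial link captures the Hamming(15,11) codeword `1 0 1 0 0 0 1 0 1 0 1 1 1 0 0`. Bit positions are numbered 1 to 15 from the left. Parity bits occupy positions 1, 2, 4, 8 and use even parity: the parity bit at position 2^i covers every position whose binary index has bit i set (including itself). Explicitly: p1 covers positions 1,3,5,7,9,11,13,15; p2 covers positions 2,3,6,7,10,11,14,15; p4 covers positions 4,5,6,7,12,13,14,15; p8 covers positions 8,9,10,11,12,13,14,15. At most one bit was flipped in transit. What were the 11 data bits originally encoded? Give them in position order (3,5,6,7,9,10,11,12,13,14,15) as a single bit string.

s1: b1⊕b3⊕b5⊕b7⊕b9⊕b11⊕b13⊕b15 = 1⊕1⊕0⊕1⊕1⊕1⊕1⊕0 = 0
s2: b2⊕b3⊕b6⊕b7⊕b10⊕b11⊕b14⊕b15 = 0⊕1⊕0⊕1⊕0⊕1⊕0⊕0 = 1
s4: b4⊕b5⊕b6⊕b7⊕b12⊕b13⊕b14⊕b15 = 0⊕0⊕0⊕1⊕1⊕1⊕0⊕0 = 1
s8: b8⊕b9⊕b10⊕b11⊕b12⊕b13⊕b14⊕b15 = 0⊕1⊕0⊕1⊕1⊕1⊕0⊕0 = 0
Syndrome (s8...s1) = 0110 → position 6.
Flip bit 6: corrected codeword = 101001101011100
Data bits at positions 3,5,6,7,9,10,11,12,13,14,15: 10111011100

10111011100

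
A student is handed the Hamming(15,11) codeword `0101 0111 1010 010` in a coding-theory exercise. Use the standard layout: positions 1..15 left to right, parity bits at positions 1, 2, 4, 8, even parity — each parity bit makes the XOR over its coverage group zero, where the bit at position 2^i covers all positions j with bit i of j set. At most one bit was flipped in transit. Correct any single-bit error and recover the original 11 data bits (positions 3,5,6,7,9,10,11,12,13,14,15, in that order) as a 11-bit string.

10111010010

s1: b1⊕b3⊕b5⊕b7⊕b9⊕b11⊕b13⊕b15 = 0⊕0⊕0⊕1⊕1⊕1⊕0⊕0 = 1
s2: b2⊕b3⊕b6⊕b7⊕b10⊕b11⊕b14⊕b15 = 1⊕0⊕1⊕1⊕0⊕1⊕1⊕0 = 1
s4: b4⊕b5⊕b6⊕b7⊕b12⊕b13⊕b14⊕b15 = 1⊕0⊕1⊕1⊕0⊕0⊕1⊕0 = 0
s8: b8⊕b9⊕b10⊕b11⊕b12⊕b13⊕b14⊕b15 = 1⊕1⊕0⊕1⊕0⊕0⊕1⊕0 = 0
Syndrome (s8...s1) = 0011 → position 3.
Flip bit 3: corrected codeword = 011101111010010
Data bits at positions 3,5,6,7,9,10,11,12,13,14,15: 10111010010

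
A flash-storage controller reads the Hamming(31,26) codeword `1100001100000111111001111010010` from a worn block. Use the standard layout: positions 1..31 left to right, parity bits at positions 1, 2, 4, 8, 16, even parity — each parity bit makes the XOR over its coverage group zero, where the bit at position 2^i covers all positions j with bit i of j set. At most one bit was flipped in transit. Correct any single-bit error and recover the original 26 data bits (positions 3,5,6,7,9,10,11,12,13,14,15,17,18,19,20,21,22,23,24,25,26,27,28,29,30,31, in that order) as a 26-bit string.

s1: b1⊕b3⊕b5⊕b7⊕b9⊕b11⊕b13⊕b15⊕b17⊕b19⊕b21⊕b23⊕b25⊕b27⊕b29⊕b31 = 1⊕0⊕0⊕1⊕0⊕0⊕0⊕1⊕1⊕1⊕0⊕1⊕1⊕1⊕0⊕0 = 0
s2: b2⊕b3⊕b6⊕b7⊕b10⊕b11⊕b14⊕b15⊕b18⊕b19⊕b22⊕b23⊕b26⊕b27⊕b30⊕b31 = 1⊕0⊕0⊕1⊕0⊕0⊕1⊕1⊕1⊕1⊕1⊕1⊕0⊕1⊕1⊕0 = 0
s4: b4⊕b5⊕b6⊕b7⊕b12⊕b13⊕b14⊕b15⊕b20⊕b21⊕b22⊕b23⊕b28⊕b29⊕b30⊕b31 = 0⊕0⊕0⊕1⊕0⊕0⊕1⊕1⊕0⊕0⊕1⊕1⊕0⊕0⊕1⊕0 = 0
s8: b8⊕b9⊕b10⊕b11⊕b12⊕b13⊕b14⊕b15⊕b24⊕b25⊕b26⊕b27⊕b28⊕b29⊕b30⊕b31 = 1⊕0⊕0⊕0⊕0⊕0⊕1⊕1⊕1⊕1⊕0⊕1⊕0⊕0⊕1⊕0 = 1
s16: b16⊕b17⊕b18⊕b19⊕b20⊕b21⊕b22⊕b23⊕b24⊕b25⊕b26⊕b27⊕b28⊕b29⊕b30⊕b31 = 1⊕1⊕1⊕1⊕0⊕0⊕1⊕1⊕1⊕1⊕0⊕1⊕0⊕0⊕1⊕0 = 0
Syndrome (s16...s1) = 01000 → position 8.
Flip bit 8: corrected codeword = 1100001000000111111001111010010
Data bits at positions 3,5,6,7,9,10,11,12,13,14,15,17,18,19,20,21,22,23,24,25,26,27,28,29,30,31: 00010000011111001111010010

00010000011111001111010010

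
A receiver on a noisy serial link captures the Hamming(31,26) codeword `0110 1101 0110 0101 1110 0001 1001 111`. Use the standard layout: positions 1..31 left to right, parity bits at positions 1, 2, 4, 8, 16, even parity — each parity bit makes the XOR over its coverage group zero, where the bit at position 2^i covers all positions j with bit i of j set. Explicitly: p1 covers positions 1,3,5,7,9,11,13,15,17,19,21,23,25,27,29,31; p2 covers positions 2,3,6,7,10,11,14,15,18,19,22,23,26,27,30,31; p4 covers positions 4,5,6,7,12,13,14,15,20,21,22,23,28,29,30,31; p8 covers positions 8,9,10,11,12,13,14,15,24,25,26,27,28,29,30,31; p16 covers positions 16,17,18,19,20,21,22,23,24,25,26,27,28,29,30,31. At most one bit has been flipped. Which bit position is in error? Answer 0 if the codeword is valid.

4

s1: b1⊕b3⊕b5⊕b7⊕b9⊕b11⊕b13⊕b15⊕b17⊕b19⊕b21⊕b23⊕b25⊕b27⊕b29⊕b31 = 0⊕1⊕1⊕0⊕0⊕1⊕0⊕0⊕1⊕1⊕0⊕0⊕1⊕0⊕1⊕1 = 0
s2: b2⊕b3⊕b6⊕b7⊕b10⊕b11⊕b14⊕b15⊕b18⊕b19⊕b22⊕b23⊕b26⊕b27⊕b30⊕b31 = 1⊕1⊕1⊕0⊕1⊕1⊕1⊕0⊕1⊕1⊕0⊕0⊕0⊕0⊕1⊕1 = 0
s4: b4⊕b5⊕b6⊕b7⊕b12⊕b13⊕b14⊕b15⊕b20⊕b21⊕b22⊕b23⊕b28⊕b29⊕b30⊕b31 = 0⊕1⊕1⊕0⊕0⊕0⊕1⊕0⊕0⊕0⊕0⊕0⊕1⊕1⊕1⊕1 = 1
s8: b8⊕b9⊕b10⊕b11⊕b12⊕b13⊕b14⊕b15⊕b24⊕b25⊕b26⊕b27⊕b28⊕b29⊕b30⊕b31 = 1⊕0⊕1⊕1⊕0⊕0⊕1⊕0⊕1⊕1⊕0⊕0⊕1⊕1⊕1⊕1 = 0
s16: b16⊕b17⊕b18⊕b19⊕b20⊕b21⊕b22⊕b23⊕b24⊕b25⊕b26⊕b27⊕b28⊕b29⊕b30⊕b31 = 1⊕1⊕1⊕1⊕0⊕0⊕0⊕0⊕1⊕1⊕0⊕0⊕1⊕1⊕1⊕1 = 0
Syndrome (s16...s1) = 00100 → position 4.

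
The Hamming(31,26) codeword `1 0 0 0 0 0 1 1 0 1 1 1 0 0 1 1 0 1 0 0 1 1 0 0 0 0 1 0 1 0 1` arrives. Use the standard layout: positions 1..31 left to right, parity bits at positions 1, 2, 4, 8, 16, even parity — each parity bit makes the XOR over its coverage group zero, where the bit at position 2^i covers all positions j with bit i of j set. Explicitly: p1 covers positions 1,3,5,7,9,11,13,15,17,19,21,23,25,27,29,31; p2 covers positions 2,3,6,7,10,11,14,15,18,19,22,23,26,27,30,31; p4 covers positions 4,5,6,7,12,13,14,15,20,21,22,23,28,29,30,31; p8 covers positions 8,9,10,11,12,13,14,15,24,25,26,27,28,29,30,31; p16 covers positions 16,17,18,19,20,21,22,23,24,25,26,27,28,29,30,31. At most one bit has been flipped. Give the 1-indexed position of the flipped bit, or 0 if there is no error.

s1: b1⊕b3⊕b5⊕b7⊕b9⊕b11⊕b13⊕b15⊕b17⊕b19⊕b21⊕b23⊕b25⊕b27⊕b29⊕b31 = 1⊕0⊕0⊕1⊕0⊕1⊕0⊕1⊕0⊕0⊕1⊕0⊕0⊕1⊕1⊕1 = 0
s2: b2⊕b3⊕b6⊕b7⊕b10⊕b11⊕b14⊕b15⊕b18⊕b19⊕b22⊕b23⊕b26⊕b27⊕b30⊕b31 = 0⊕0⊕0⊕1⊕1⊕1⊕0⊕1⊕1⊕0⊕1⊕0⊕0⊕1⊕0⊕1 = 0
s4: b4⊕b5⊕b6⊕b7⊕b12⊕b13⊕b14⊕b15⊕b20⊕b21⊕b22⊕b23⊕b28⊕b29⊕b30⊕b31 = 0⊕0⊕0⊕1⊕1⊕0⊕0⊕1⊕0⊕1⊕1⊕0⊕0⊕1⊕0⊕1 = 1
s8: b8⊕b9⊕b10⊕b11⊕b12⊕b13⊕b14⊕b15⊕b24⊕b25⊕b26⊕b27⊕b28⊕b29⊕b30⊕b31 = 1⊕0⊕1⊕1⊕1⊕0⊕0⊕1⊕0⊕0⊕0⊕1⊕0⊕1⊕0⊕1 = 0
s16: b16⊕b17⊕b18⊕b19⊕b20⊕b21⊕b22⊕b23⊕b24⊕b25⊕b26⊕b27⊕b28⊕b29⊕b30⊕b31 = 1⊕0⊕1⊕0⊕0⊕1⊕1⊕0⊕0⊕0⊕0⊕1⊕0⊕1⊕0⊕1 = 1
Syndrome (s16...s1) = 10100 → position 20.

20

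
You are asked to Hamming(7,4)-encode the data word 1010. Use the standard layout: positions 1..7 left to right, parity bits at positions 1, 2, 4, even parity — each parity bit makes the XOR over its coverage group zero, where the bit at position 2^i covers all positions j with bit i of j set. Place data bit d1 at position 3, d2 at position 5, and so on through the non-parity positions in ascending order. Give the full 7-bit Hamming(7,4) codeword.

Place data bits at non-power-of-two positions: b3=1, b5=0, b6=1, b7=0.
p1 = XOR of data positions {3,5,7} = 1⊕0⊕0 = 1
p2 = XOR of data positions {3,6,7} = 1⊕1⊕0 = 0
p4 = XOR of data positions {5,6,7} = 0⊕1⊕0 = 1
Codeword b1..b7 = 1011010

1011010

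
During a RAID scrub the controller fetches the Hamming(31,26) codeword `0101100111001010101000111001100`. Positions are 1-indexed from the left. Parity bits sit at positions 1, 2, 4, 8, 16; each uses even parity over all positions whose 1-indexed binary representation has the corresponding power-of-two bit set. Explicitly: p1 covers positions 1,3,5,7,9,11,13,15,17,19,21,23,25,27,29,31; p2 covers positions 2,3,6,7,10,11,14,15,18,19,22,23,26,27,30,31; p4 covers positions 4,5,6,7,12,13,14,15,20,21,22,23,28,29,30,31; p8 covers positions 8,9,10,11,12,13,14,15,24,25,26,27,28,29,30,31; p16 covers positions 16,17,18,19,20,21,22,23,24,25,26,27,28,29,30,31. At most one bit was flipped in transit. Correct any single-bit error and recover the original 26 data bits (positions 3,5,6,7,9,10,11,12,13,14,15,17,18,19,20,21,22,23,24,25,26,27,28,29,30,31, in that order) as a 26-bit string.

01001100101101000111001101

s1: b1⊕b3⊕b5⊕b7⊕b9⊕b11⊕b13⊕b15⊕b17⊕b19⊕b21⊕b23⊕b25⊕b27⊕b29⊕b31 = 0⊕0⊕1⊕0⊕1⊕0⊕1⊕1⊕1⊕1⊕0⊕1⊕1⊕0⊕1⊕0 = 1
s2: b2⊕b3⊕b6⊕b7⊕b10⊕b11⊕b14⊕b15⊕b18⊕b19⊕b22⊕b23⊕b26⊕b27⊕b30⊕b31 = 1⊕0⊕0⊕0⊕1⊕0⊕0⊕1⊕0⊕1⊕0⊕1⊕0⊕0⊕0⊕0 = 1
s4: b4⊕b5⊕b6⊕b7⊕b12⊕b13⊕b14⊕b15⊕b20⊕b21⊕b22⊕b23⊕b28⊕b29⊕b30⊕b31 = 1⊕1⊕0⊕0⊕0⊕1⊕0⊕1⊕0⊕0⊕0⊕1⊕1⊕1⊕0⊕0 = 1
s8: b8⊕b9⊕b10⊕b11⊕b12⊕b13⊕b14⊕b15⊕b24⊕b25⊕b26⊕b27⊕b28⊕b29⊕b30⊕b31 = 1⊕1⊕1⊕0⊕0⊕1⊕0⊕1⊕1⊕1⊕0⊕0⊕1⊕1⊕0⊕0 = 1
s16: b16⊕b17⊕b18⊕b19⊕b20⊕b21⊕b22⊕b23⊕b24⊕b25⊕b26⊕b27⊕b28⊕b29⊕b30⊕b31 = 0⊕1⊕0⊕1⊕0⊕0⊕0⊕1⊕1⊕1⊕0⊕0⊕1⊕1⊕0⊕0 = 1
Syndrome (s16...s1) = 11111 → position 31.
Flip bit 31: corrected codeword = 0101100111001010101000111001101
Data bits at positions 3,5,6,7,9,10,11,12,13,14,15,17,18,19,20,21,22,23,24,25,26,27,28,29,30,31: 01001100101101000111001101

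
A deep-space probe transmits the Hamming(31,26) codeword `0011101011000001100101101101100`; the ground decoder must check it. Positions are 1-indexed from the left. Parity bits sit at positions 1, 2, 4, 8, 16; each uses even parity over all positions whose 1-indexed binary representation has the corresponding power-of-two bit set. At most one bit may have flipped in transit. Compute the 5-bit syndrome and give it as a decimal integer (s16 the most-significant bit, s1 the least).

s1: b1⊕b3⊕b5⊕b7⊕b9⊕b11⊕b13⊕b15⊕b17⊕b19⊕b21⊕b23⊕b25⊕b27⊕b29⊕b31 = 0⊕1⊕1⊕1⊕1⊕0⊕0⊕0⊕1⊕0⊕0⊕1⊕1⊕0⊕1⊕0 = 0
s2: b2⊕b3⊕b6⊕b7⊕b10⊕b11⊕b14⊕b15⊕b18⊕b19⊕b22⊕b23⊕b26⊕b27⊕b30⊕b31 = 0⊕1⊕0⊕1⊕1⊕0⊕0⊕0⊕0⊕0⊕1⊕1⊕1⊕0⊕0⊕0 = 0
s4: b4⊕b5⊕b6⊕b7⊕b12⊕b13⊕b14⊕b15⊕b20⊕b21⊕b22⊕b23⊕b28⊕b29⊕b30⊕b31 = 1⊕1⊕0⊕1⊕0⊕0⊕0⊕0⊕1⊕0⊕1⊕1⊕1⊕1⊕0⊕0 = 0
s8: b8⊕b9⊕b10⊕b11⊕b12⊕b13⊕b14⊕b15⊕b24⊕b25⊕b26⊕b27⊕b28⊕b29⊕b30⊕b31 = 0⊕1⊕1⊕0⊕0⊕0⊕0⊕0⊕0⊕1⊕1⊕0⊕1⊕1⊕0⊕0 = 0
s16: b16⊕b17⊕b18⊕b19⊕b20⊕b21⊕b22⊕b23⊕b24⊕b25⊕b26⊕b27⊕b28⊕b29⊕b30⊕b31 = 1⊕1⊕0⊕0⊕1⊕0⊕1⊕1⊕0⊕1⊕1⊕0⊕1⊕1⊕0⊕0 = 1
Syndrome (s16...s1) = 10000 → position 16.

16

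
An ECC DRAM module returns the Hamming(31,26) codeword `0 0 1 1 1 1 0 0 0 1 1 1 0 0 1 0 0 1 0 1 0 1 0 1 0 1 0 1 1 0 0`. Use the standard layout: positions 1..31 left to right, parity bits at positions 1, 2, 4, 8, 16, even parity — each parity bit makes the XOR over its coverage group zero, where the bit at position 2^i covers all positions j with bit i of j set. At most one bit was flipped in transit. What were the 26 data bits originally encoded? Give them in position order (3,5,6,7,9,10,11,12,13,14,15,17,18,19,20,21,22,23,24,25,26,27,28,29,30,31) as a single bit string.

11100111001010111010101100

s1: b1⊕b3⊕b5⊕b7⊕b9⊕b11⊕b13⊕b15⊕b17⊕b19⊕b21⊕b23⊕b25⊕b27⊕b29⊕b31 = 0⊕1⊕1⊕0⊕0⊕1⊕0⊕1⊕0⊕0⊕0⊕0⊕0⊕0⊕1⊕0 = 1
s2: b2⊕b3⊕b6⊕b7⊕b10⊕b11⊕b14⊕b15⊕b18⊕b19⊕b22⊕b23⊕b26⊕b27⊕b30⊕b31 = 0⊕1⊕1⊕0⊕1⊕1⊕0⊕1⊕1⊕0⊕1⊕0⊕1⊕0⊕0⊕0 = 0
s4: b4⊕b5⊕b6⊕b7⊕b12⊕b13⊕b14⊕b15⊕b20⊕b21⊕b22⊕b23⊕b28⊕b29⊕b30⊕b31 = 1⊕1⊕1⊕0⊕1⊕0⊕0⊕1⊕1⊕0⊕1⊕0⊕1⊕1⊕0⊕0 = 1
s8: b8⊕b9⊕b10⊕b11⊕b12⊕b13⊕b14⊕b15⊕b24⊕b25⊕b26⊕b27⊕b28⊕b29⊕b30⊕b31 = 0⊕0⊕1⊕1⊕1⊕0⊕0⊕1⊕1⊕0⊕1⊕0⊕1⊕1⊕0⊕0 = 0
s16: b16⊕b17⊕b18⊕b19⊕b20⊕b21⊕b22⊕b23⊕b24⊕b25⊕b26⊕b27⊕b28⊕b29⊕b30⊕b31 = 0⊕0⊕1⊕0⊕1⊕0⊕1⊕0⊕1⊕0⊕1⊕0⊕1⊕1⊕0⊕0 = 1
Syndrome (s16...s1) = 10101 → position 21.
Flip bit 21: corrected codeword = 0011110001110010010111010101100
Data bits at positions 3,5,6,7,9,10,11,12,13,14,15,17,18,19,20,21,22,23,24,25,26,27,28,29,30,31: 11100111001010111010101100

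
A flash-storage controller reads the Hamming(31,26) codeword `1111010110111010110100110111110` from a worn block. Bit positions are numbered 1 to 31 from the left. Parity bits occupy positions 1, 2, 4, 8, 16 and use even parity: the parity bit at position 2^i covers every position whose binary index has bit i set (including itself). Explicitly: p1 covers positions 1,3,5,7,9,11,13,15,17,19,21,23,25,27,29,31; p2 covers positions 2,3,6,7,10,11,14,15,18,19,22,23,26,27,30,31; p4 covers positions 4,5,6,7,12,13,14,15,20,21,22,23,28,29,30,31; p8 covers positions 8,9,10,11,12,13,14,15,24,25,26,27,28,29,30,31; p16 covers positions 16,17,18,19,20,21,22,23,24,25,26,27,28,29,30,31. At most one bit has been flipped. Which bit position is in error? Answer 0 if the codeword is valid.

s1: b1⊕b3⊕b5⊕b7⊕b9⊕b11⊕b13⊕b15⊕b17⊕b19⊕b21⊕b23⊕b25⊕b27⊕b29⊕b31 = 1⊕1⊕0⊕0⊕1⊕1⊕1⊕1⊕1⊕0⊕0⊕1⊕0⊕1⊕1⊕0 = 0
s2: b2⊕b3⊕b6⊕b7⊕b10⊕b11⊕b14⊕b15⊕b18⊕b19⊕b22⊕b23⊕b26⊕b27⊕b30⊕b31 = 1⊕1⊕1⊕0⊕0⊕1⊕0⊕1⊕1⊕0⊕0⊕1⊕1⊕1⊕1⊕0 = 0
s4: b4⊕b5⊕b6⊕b7⊕b12⊕b13⊕b14⊕b15⊕b20⊕b21⊕b22⊕b23⊕b28⊕b29⊕b30⊕b31 = 1⊕0⊕1⊕0⊕1⊕1⊕0⊕1⊕1⊕0⊕0⊕1⊕1⊕1⊕1⊕0 = 0
s8: b8⊕b9⊕b10⊕b11⊕b12⊕b13⊕b14⊕b15⊕b24⊕b25⊕b26⊕b27⊕b28⊕b29⊕b30⊕b31 = 1⊕1⊕0⊕1⊕1⊕1⊕0⊕1⊕1⊕0⊕1⊕1⊕1⊕1⊕1⊕0 = 0
s16: b16⊕b17⊕b18⊕b19⊕b20⊕b21⊕b22⊕b23⊕b24⊕b25⊕b26⊕b27⊕b28⊕b29⊕b30⊕b31 = 0⊕1⊕1⊕0⊕1⊕0⊕0⊕1⊕1⊕0⊕1⊕1⊕1⊕1⊕1⊕0 = 0
Syndrome (s16...s1) = 00000 → position 0 (no error).

0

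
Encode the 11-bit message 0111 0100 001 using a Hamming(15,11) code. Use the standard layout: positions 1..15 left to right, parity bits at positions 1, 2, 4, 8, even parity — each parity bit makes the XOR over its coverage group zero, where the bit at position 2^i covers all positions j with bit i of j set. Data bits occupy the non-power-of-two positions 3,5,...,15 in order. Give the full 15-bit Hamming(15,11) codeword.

Place data bits at non-power-of-two positions: b3=0, b5=1, b6=1, b7=1, b9=0, b10=1, b11=0, b12=0, b13=0, b14=0, b15=1.
p1 = XOR of data positions {3,5,7,9,11,13,15} = 0⊕1⊕1⊕0⊕0⊕0⊕1 = 1
p2 = XOR of data positions {3,6,7,10,11,14,15} = 0⊕1⊕1⊕1⊕0⊕0⊕1 = 0
p4 = XOR of data positions {5,6,7,12,13,14,15} = 1⊕1⊕1⊕0⊕0⊕0⊕1 = 0
p8 = XOR of data positions {9,10,11,12,13,14,15} = 0⊕1⊕0⊕0⊕0⊕0⊕1 = 0
Codeword b1..b15 = 100011100100001

100011100100001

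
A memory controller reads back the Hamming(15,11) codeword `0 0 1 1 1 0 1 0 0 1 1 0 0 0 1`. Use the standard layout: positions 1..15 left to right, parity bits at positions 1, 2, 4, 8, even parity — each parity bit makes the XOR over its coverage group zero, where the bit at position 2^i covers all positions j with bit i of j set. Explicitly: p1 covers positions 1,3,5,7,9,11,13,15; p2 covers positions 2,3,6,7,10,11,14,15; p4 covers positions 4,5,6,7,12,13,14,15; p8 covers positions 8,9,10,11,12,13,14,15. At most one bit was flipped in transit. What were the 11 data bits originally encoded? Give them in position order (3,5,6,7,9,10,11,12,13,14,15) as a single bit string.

11010100001

s1: b1⊕b3⊕b5⊕b7⊕b9⊕b11⊕b13⊕b15 = 0⊕1⊕1⊕1⊕0⊕1⊕0⊕1 = 1
s2: b2⊕b3⊕b6⊕b7⊕b10⊕b11⊕b14⊕b15 = 0⊕1⊕0⊕1⊕1⊕1⊕0⊕1 = 1
s4: b4⊕b5⊕b6⊕b7⊕b12⊕b13⊕b14⊕b15 = 1⊕1⊕0⊕1⊕0⊕0⊕0⊕1 = 0
s8: b8⊕b9⊕b10⊕b11⊕b12⊕b13⊕b14⊕b15 = 0⊕0⊕1⊕1⊕0⊕0⊕0⊕1 = 1
Syndrome (s8...s1) = 1011 → position 11.
Flip bit 11: corrected codeword = 001110100100001
Data bits at positions 3,5,6,7,9,10,11,12,13,14,15: 11010100001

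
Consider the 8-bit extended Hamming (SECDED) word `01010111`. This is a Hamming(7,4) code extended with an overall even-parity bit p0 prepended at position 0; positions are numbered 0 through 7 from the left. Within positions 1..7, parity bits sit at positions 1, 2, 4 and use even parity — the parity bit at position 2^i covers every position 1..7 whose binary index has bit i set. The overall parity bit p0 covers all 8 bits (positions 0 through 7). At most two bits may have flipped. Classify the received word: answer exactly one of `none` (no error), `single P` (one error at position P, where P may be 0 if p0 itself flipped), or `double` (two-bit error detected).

s1: b1⊕b3⊕b5⊕b7 = 1⊕1⊕1⊕1 = 0
s2: b2⊕b3⊕b6⊕b7 = 0⊕1⊕1⊕1 = 1
s4: b4⊕b5⊕b6⊕b7 = 0⊕1⊕1⊕1 = 1
Syndrome (s4...s1) = 110 → position 6.
Overall parity (XOR of all 8 bits, including p0): 0⊕1⊕0⊕1⊕0⊕1⊕1⊕1 = 1
Overall=1, syndrome position=6 → single-bit error at position 6.

single 6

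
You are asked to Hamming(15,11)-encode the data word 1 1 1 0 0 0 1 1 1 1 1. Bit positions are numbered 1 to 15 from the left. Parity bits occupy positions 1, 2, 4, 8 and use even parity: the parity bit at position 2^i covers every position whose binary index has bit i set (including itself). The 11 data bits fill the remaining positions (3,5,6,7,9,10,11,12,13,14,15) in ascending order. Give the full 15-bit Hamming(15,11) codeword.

111011010011111

Place data bits at non-power-of-two positions: b3=1, b5=1, b6=1, b7=0, b9=0, b10=0, b11=1, b12=1, b13=1, b14=1, b15=1.
p1 = XOR of data positions {3,5,7,9,11,13,15} = 1⊕1⊕0⊕0⊕1⊕1⊕1 = 1
p2 = XOR of data positions {3,6,7,10,11,14,15} = 1⊕1⊕0⊕0⊕1⊕1⊕1 = 1
p4 = XOR of data positions {5,6,7,12,13,14,15} = 1⊕1⊕0⊕1⊕1⊕1⊕1 = 0
p8 = XOR of data positions {9,10,11,12,13,14,15} = 0⊕0⊕1⊕1⊕1⊕1⊕1 = 1
Codeword b1..b15 = 111011010011111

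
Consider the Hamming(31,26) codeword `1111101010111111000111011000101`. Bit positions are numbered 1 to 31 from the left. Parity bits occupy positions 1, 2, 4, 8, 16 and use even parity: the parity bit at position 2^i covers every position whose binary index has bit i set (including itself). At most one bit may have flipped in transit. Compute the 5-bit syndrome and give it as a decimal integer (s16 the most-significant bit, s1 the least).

s1: b1⊕b3⊕b5⊕b7⊕b9⊕b11⊕b13⊕b15⊕b17⊕b19⊕b21⊕b23⊕b25⊕b27⊕b29⊕b31 = 1⊕1⊕1⊕1⊕1⊕1⊕1⊕1⊕0⊕0⊕1⊕0⊕1⊕0⊕1⊕1 = 0
s2: b2⊕b3⊕b6⊕b7⊕b10⊕b11⊕b14⊕b15⊕b18⊕b19⊕b22⊕b23⊕b26⊕b27⊕b30⊕b31 = 1⊕1⊕0⊕1⊕0⊕1⊕1⊕1⊕0⊕0⊕1⊕0⊕0⊕0⊕0⊕1 = 0
s4: b4⊕b5⊕b6⊕b7⊕b12⊕b13⊕b14⊕b15⊕b20⊕b21⊕b22⊕b23⊕b28⊕b29⊕b30⊕b31 = 1⊕1⊕0⊕1⊕1⊕1⊕1⊕1⊕1⊕1⊕1⊕0⊕0⊕1⊕0⊕1 = 0
s8: b8⊕b9⊕b10⊕b11⊕b12⊕b13⊕b14⊕b15⊕b24⊕b25⊕b26⊕b27⊕b28⊕b29⊕b30⊕b31 = 0⊕1⊕0⊕1⊕1⊕1⊕1⊕1⊕1⊕1⊕0⊕0⊕0⊕1⊕0⊕1 = 0
s16: b16⊕b17⊕b18⊕b19⊕b20⊕b21⊕b22⊕b23⊕b24⊕b25⊕b26⊕b27⊕b28⊕b29⊕b30⊕b31 = 1⊕0⊕0⊕0⊕1⊕1⊕1⊕0⊕1⊕1⊕0⊕0⊕0⊕1⊕0⊕1 = 0
Syndrome (s16...s1) = 00000 → position 0 (no error).

0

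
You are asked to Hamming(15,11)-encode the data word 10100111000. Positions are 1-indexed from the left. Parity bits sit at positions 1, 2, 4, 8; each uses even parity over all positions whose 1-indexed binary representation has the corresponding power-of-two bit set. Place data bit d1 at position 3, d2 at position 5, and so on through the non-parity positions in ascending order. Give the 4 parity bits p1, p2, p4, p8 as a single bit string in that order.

0001

Place data bits at non-power-of-two positions: b3=1, b5=0, b6=1, b7=0, b9=0, b10=1, b11=1, b12=1, b13=0, b14=0, b15=0.
p1 = XOR of data positions {3,5,7,9,11,13,15} = 1⊕0⊕0⊕0⊕1⊕0⊕0 = 0
p2 = XOR of data positions {3,6,7,10,11,14,15} = 1⊕1⊕0⊕1⊕1⊕0⊕0 = 0
p4 = XOR of data positions {5,6,7,12,13,14,15} = 0⊕1⊕0⊕1⊕0⊕0⊕0 = 0
p8 = XOR of data positions {9,10,11,12,13,14,15} = 0⊕1⊕1⊕1⊕0⊕0⊕0 = 1
Parity bits p1,p2,p4,p8 = 0001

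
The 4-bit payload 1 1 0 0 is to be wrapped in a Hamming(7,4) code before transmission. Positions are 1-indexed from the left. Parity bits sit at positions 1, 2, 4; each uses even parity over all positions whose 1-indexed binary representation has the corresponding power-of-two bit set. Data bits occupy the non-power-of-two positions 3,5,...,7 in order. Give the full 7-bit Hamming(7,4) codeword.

Place data bits at non-power-of-two positions: b3=1, b5=1, b6=0, b7=0.
p1 = XOR of data positions {3,5,7} = 1⊕1⊕0 = 0
p2 = XOR of data positions {3,6,7} = 1⊕0⊕0 = 1
p4 = XOR of data positions {5,6,7} = 1⊕0⊕0 = 1
Codeword b1..b7 = 0111100

0111100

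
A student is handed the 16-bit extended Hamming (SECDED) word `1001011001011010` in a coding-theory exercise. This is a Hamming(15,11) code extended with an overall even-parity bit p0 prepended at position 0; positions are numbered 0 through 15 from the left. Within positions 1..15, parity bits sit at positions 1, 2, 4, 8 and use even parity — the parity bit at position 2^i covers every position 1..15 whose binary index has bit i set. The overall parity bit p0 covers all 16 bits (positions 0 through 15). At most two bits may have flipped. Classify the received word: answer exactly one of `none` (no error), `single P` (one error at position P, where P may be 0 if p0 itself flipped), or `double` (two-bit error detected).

none

s1: b1⊕b3⊕b5⊕b7⊕b9⊕b11⊕b13⊕b15 = 0⊕1⊕1⊕0⊕1⊕1⊕0⊕0 = 0
s2: b2⊕b3⊕b6⊕b7⊕b10⊕b11⊕b14⊕b15 = 0⊕1⊕1⊕0⊕0⊕1⊕1⊕0 = 0
s4: b4⊕b5⊕b6⊕b7⊕b12⊕b13⊕b14⊕b15 = 0⊕1⊕1⊕0⊕1⊕0⊕1⊕0 = 0
s8: b8⊕b9⊕b10⊕b11⊕b12⊕b13⊕b14⊕b15 = 0⊕1⊕0⊕1⊕1⊕0⊕1⊕0 = 0
Syndrome (s8...s1) = 0000 → position 0 (no error).
Overall parity (XOR of all 16 bits, including p0): 1⊕0⊕0⊕1⊕0⊕1⊕1⊕0⊕0⊕1⊕0⊕1⊕1⊕0⊕1⊕0 = 0
Overall=0, syndrome position=0 → no error.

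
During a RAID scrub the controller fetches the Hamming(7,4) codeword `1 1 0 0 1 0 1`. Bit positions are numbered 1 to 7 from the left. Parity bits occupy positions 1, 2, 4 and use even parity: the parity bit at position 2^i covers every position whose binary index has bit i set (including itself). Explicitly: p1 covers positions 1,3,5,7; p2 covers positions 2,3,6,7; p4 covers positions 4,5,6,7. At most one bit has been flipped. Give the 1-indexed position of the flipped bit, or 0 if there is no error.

s1: b1⊕b3⊕b5⊕b7 = 1⊕0⊕1⊕1 = 1
s2: b2⊕b3⊕b6⊕b7 = 1⊕0⊕0⊕1 = 0
s4: b4⊕b5⊕b6⊕b7 = 0⊕1⊕0⊕1 = 0
Syndrome (s4...s1) = 001 → position 1.

1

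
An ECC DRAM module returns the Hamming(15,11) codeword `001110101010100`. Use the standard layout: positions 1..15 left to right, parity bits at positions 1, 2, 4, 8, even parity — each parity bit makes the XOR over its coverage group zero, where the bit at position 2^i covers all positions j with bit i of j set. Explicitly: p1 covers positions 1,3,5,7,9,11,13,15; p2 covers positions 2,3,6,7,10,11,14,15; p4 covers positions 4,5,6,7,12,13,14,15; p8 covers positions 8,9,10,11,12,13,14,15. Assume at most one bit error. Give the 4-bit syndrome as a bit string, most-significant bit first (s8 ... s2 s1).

1010

s1: b1⊕b3⊕b5⊕b7⊕b9⊕b11⊕b13⊕b15 = 0⊕1⊕1⊕1⊕1⊕1⊕1⊕0 = 0
s2: b2⊕b3⊕b6⊕b7⊕b10⊕b11⊕b14⊕b15 = 0⊕1⊕0⊕1⊕0⊕1⊕0⊕0 = 1
s4: b4⊕b5⊕b6⊕b7⊕b12⊕b13⊕b14⊕b15 = 1⊕1⊕0⊕1⊕0⊕1⊕0⊕0 = 0
s8: b8⊕b9⊕b10⊕b11⊕b12⊕b13⊕b14⊕b15 = 0⊕1⊕0⊕1⊕0⊕1⊕0⊕0 = 1
Syndrome (s8...s1) = 1010 → position 10.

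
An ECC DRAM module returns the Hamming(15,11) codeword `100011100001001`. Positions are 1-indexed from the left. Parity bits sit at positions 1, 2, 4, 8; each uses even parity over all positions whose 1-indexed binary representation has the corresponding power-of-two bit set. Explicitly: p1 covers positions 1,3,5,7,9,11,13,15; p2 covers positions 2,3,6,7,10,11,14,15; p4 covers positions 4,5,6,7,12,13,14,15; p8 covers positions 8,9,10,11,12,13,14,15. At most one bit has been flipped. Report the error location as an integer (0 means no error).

6

s1: b1⊕b3⊕b5⊕b7⊕b9⊕b11⊕b13⊕b15 = 1⊕0⊕1⊕1⊕0⊕0⊕0⊕1 = 0
s2: b2⊕b3⊕b6⊕b7⊕b10⊕b11⊕b14⊕b15 = 0⊕0⊕1⊕1⊕0⊕0⊕0⊕1 = 1
s4: b4⊕b5⊕b6⊕b7⊕b12⊕b13⊕b14⊕b15 = 0⊕1⊕1⊕1⊕1⊕0⊕0⊕1 = 1
s8: b8⊕b9⊕b10⊕b11⊕b12⊕b13⊕b14⊕b15 = 0⊕0⊕0⊕0⊕1⊕0⊕0⊕1 = 0
Syndrome (s8...s1) = 0110 → position 6.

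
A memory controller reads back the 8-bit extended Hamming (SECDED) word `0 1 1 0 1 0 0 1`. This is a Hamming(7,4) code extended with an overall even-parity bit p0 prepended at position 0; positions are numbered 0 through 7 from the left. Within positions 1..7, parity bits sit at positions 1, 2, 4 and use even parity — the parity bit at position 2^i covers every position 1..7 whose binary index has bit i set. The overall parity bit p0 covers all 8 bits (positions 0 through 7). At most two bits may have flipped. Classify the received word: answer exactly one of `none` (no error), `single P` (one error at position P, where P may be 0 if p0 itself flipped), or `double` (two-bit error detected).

s1: b1⊕b3⊕b5⊕b7 = 1⊕0⊕0⊕1 = 0
s2: b2⊕b3⊕b6⊕b7 = 1⊕0⊕0⊕1 = 0
s4: b4⊕b5⊕b6⊕b7 = 1⊕0⊕0⊕1 = 0
Syndrome (s4...s1) = 000 → position 0 (no error).
Overall parity (XOR of all 8 bits, including p0): 0⊕1⊕1⊕0⊕1⊕0⊕0⊕1 = 0
Overall=0, syndrome position=0 → no error.

none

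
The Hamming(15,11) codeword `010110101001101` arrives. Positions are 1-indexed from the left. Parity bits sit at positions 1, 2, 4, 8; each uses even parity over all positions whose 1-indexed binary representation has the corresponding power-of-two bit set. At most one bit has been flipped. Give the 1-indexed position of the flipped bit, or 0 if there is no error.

3

s1: b1⊕b3⊕b5⊕b7⊕b9⊕b11⊕b13⊕b15 = 0⊕0⊕1⊕1⊕1⊕0⊕1⊕1 = 1
s2: b2⊕b3⊕b6⊕b7⊕b10⊕b11⊕b14⊕b15 = 1⊕0⊕0⊕1⊕0⊕0⊕0⊕1 = 1
s4: b4⊕b5⊕b6⊕b7⊕b12⊕b13⊕b14⊕b15 = 1⊕1⊕0⊕1⊕1⊕1⊕0⊕1 = 0
s8: b8⊕b9⊕b10⊕b11⊕b12⊕b13⊕b14⊕b15 = 0⊕1⊕0⊕0⊕1⊕1⊕0⊕1 = 0
Syndrome (s8...s1) = 0011 → position 3.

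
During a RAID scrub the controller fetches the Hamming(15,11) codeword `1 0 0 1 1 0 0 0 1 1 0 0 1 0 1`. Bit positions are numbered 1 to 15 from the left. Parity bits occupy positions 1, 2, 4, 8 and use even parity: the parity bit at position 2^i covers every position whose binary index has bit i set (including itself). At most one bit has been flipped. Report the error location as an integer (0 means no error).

1

s1: b1⊕b3⊕b5⊕b7⊕b9⊕b11⊕b13⊕b15 = 1⊕0⊕1⊕0⊕1⊕0⊕1⊕1 = 1
s2: b2⊕b3⊕b6⊕b7⊕b10⊕b11⊕b14⊕b15 = 0⊕0⊕0⊕0⊕1⊕0⊕0⊕1 = 0
s4: b4⊕b5⊕b6⊕b7⊕b12⊕b13⊕b14⊕b15 = 1⊕1⊕0⊕0⊕0⊕1⊕0⊕1 = 0
s8: b8⊕b9⊕b10⊕b11⊕b12⊕b13⊕b14⊕b15 = 0⊕1⊕1⊕0⊕0⊕1⊕0⊕1 = 0
Syndrome (s8...s1) = 0001 → position 1.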